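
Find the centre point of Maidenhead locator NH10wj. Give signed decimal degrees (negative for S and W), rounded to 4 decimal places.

Field N=13, H=7: +13·20° lon, +7·10° lat → SW at lon 80°, lat -20°.
Square 1, 0: +1·2° lon, +0·1° lat → SW at lon 82°, lat -20°.
Subsquare w=22, j=9: +22·0.0833333° lon, +9·0.0416667° lat → SW at lon 83.8333°, lat -19.625°.
Cell spans 0.0833333° lon × 0.0416667° lat. Centre is SW corner plus half of each.
latitude -19.6042, longitude 83.8750.

-19.6042, 83.8750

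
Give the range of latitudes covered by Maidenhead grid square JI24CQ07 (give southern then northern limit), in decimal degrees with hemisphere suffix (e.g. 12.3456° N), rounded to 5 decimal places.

Field J=9, I=8: +9·20° lon, +8·10° lat → SW at lon 0°, lat -10°.
Square 2, 4: +2·2° lon, +4·1° lat → SW at lon 4°, lat -6°.
Subsquare c=2, q=16: +2·0.0833333° lon, +16·0.0416667° lat → SW at lon 4.16667°, lat -5.33333°.
Extended square 0, 7: +0·0.00833333° lon, +7·0.00416667° lat → SW at lon 4.16667°, lat -5.30417°.
Cell spans 0.00833333° lon × 0.00416667° lat.
south 5.30417° S, north 5.30000° S.

5.30417° S, 5.30000° S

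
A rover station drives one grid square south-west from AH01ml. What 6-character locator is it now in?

AH01lk

Longitude subsquare m = 12; −1 → 11 = l.
Latitude subsquare l = 11; −1 → 10 = k.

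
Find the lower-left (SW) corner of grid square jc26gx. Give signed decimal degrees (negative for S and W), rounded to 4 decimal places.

-63.0417, 4.5000

Field J=9, C=2: +9·20° lon, +2·10° lat → SW at lon 0°, lat -70°.
Square 2, 6: +2·2° lon, +6·1° lat → SW at lon 4°, lat -64°.
Subsquare g=6, x=23: +6·0.0833333° lon, +23·0.0416667° lat → SW at lon 4.5°, lat -63.0417°.
latitude -63.0417, longitude 4.5000.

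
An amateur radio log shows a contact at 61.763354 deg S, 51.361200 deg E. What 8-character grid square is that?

Shift to the Maidenhead origin (180°W, 90°S): lon 231.36120, lat 28.23665.
Field (20°×10°, letters A–R): 231.36120/20 → 11 → L, 28.23665/10 → 2 → C; chars LC.
Square (2°×1°, digits 0–9): 11.36120/2 → 5, 8.23665/1 → 8; chars 58.
Subsquare (5′×2.5′, letters a–x): 1.36120/0.0833333 → 16 → q, 0.23665/0.0416667 → 5 → f; chars qf.
Extended square (30″×15″, digits 0–9): 0.02787/0.00833333 → 3, 0.02831/0.00416667 → 6; chars 36.

LC58qf36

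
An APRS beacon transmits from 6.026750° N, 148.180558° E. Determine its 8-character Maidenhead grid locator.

QJ46ca16

Offset from 180°W / 90°S: lon 328.18056°, lat 96.02675°.
Field: lon ⌊328.18056/20⌋ = 16 → Q; lat ⌊96.02675/10⌋ = 9 → J.
Square: lon ⌊8.18056/2⌋ = 4; lat ⌊6.02675/1⌋ = 6.
Subsquare: lon ⌊0.18056/0.0833333⌋ = 2 → c; lat ⌊0.02675/0.0416667⌋ = 0 → a.
Extended square: lon ⌊0.01389/0.00833333⌋ = 1; lat ⌊0.02675/0.00416667⌋ = 6.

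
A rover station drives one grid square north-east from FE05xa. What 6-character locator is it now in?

FE15ab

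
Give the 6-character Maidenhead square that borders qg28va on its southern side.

QG27vx

Latitude subsquare a = 0; −1 → -1, wraps to 23 = x, carry into square.
Latitude square 8; −1 → 7.
The longitude characters are unchanged.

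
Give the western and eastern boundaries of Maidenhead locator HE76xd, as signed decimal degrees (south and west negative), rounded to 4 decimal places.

-24.0833, -24.0000

Field H=7, E=4: +7·20° lon, +4·10° lat → SW at lon -40°, lat -50°.
Square 7, 6: +7·2° lon, +6·1° lat → SW at lon -26°, lat -44°.
Subsquare x=23, d=3: +23·0.0833333° lon, +3·0.0416667° lat → SW at lon -24.0833°, lat -43.875°.
Cell spans 0.0833333° lon × 0.0416667° lat.
west -24.0833, east -24.0000.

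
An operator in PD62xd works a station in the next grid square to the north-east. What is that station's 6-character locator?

Longitude subsquare x = 23; +1 → 24, wraps to 0 = a, carry into square.
Longitude square 6; +1 → 7.
Latitude subsquare d = 3; +1 → 4 = e.

PD72ae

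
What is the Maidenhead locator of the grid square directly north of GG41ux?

GG42ua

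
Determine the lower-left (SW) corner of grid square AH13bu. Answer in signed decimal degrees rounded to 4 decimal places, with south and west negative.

-16.1667, -177.9167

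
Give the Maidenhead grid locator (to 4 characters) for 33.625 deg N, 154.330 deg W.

BM23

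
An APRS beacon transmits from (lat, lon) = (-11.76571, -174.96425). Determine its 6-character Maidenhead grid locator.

Offset from 180°W / 90°S: lon 5.0358°, lat 78.2343°.
Field: lon ⌊5.0358/20⌋ = 0 → A; lat ⌊78.2343/10⌋ = 7 → H.
Square: lon ⌊5.0358/2⌋ = 2; lat ⌊8.2343/1⌋ = 8.
Subsquare: lon ⌊1.0358/0.0833333⌋ = 12 → m; lat ⌊0.2343/0.0416667⌋ = 5 → f.

AH28mf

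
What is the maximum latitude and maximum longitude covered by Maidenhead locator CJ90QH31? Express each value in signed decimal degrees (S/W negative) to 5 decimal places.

Field C=2, J=9: +2·20° lon, +9·10° lat → SW at lon -140°, lat 0°.
Square 9, 0: +9·2° lon, +0·1° lat → SW at lon -122°, lat 0°.
Subsquare q=16, h=7: +16·0.0833333° lon, +7·0.0416667° lat → SW at lon -120.667°, lat 0.291667°.
Extended square 3, 1: +3·0.00833333° lon, +1·0.00416667° lat → SW at lon -120.642°, lat 0.295833°.
Cell spans 0.00833333° lon × 0.00416667° lat. NE corner is SW corner plus one full cell.
latitude 0.30000, longitude -120.63333.

0.30000, -120.63333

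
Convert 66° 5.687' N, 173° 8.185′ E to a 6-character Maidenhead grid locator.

RP66nc

Shift to the Maidenhead origin (180°W, 90°S): lon 353.1364, lat 156.0948.
Field: lon ⌊353.1364/20⌋ = 17 → R; lat ⌊156.0948/10⌋ = 15 → P.
Square: lon ⌊13.1364/2⌋ = 6; lat ⌊6.0948/1⌋ = 6.
Subsquare: lon ⌊1.1364/0.0833333⌋ = 13 → n; lat ⌊0.0948/0.0416667⌋ = 2 → c.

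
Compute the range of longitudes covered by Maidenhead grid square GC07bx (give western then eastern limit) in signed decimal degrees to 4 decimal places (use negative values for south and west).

-59.9167, -59.8333

Field G=6, C=2: +6·20° lon, +2·10° lat → SW at lon -60°, lat -70°.
Square 0, 7: +0·2° lon, +7·1° lat → SW at lon -60°, lat -63°.
Subsquare b=1, x=23: +1·0.0833333° lon, +23·0.0416667° lat → SW at lon -59.9167°, lat -62.0417°.
Cell spans 0.0833333° lon × 0.0416667° lat.
west -59.9167, east -59.8333.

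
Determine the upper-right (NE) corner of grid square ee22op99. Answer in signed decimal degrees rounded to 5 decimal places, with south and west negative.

Field E=4, E=4: +4·20° lon, +4·10° lat → SW at lon -100°, lat -50°.
Square 2, 2: +2·2° lon, +2·1° lat → SW at lon -96°, lat -48°.
Subsquare o=14, p=15: +14·0.0833333° lon, +15·0.0416667° lat → SW at lon -94.8333°, lat -47.375°.
Extended square 9, 9: +9·0.00833333° lon, +9·0.00416667° lat → SW at lon -94.7583°, lat -47.3375°.
Cell spans 0.00833333° lon × 0.00416667° lat. NE corner is SW corner plus one full cell.
latitude -47.33333, longitude -94.75000.

-47.33333, -94.75000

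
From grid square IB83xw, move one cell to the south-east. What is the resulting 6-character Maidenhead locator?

IB93av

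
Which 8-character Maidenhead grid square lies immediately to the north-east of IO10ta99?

Longitude extended square 9; +1 → 10, wraps to 0, carry into subsquare.
Longitude subsquare t = 19; +1 → 20 = u.
Latitude extended square 9; +1 → 10, wraps to 0, carry into subsquare.
Latitude subsquare a = 0; +1 → 1 = b.

IO10ub00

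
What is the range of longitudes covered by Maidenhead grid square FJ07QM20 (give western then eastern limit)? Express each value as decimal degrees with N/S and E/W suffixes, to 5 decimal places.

78.65000° W, 78.64167° W

Field F=5, J=9: +5·20° lon, +9·10° lat → SW at lon -80°, lat 0°.
Square 0, 7: +0·2° lon, +7·1° lat → SW at lon -80°, lat 7°.
Subsquare q=16, m=12: +16·0.0833333° lon, +12·0.0416667° lat → SW at lon -78.6667°, lat 7.5°.
Extended square 2, 0: +2·0.00833333° lon, +0·0.00416667° lat → SW at lon -78.65°, lat 7.5°.
Cell spans 0.00833333° lon × 0.00416667° lat.
west 78.65000° W, east 78.64167° W.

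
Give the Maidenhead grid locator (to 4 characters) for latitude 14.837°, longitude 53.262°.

LK64

Add 180° to longitude and 90° to latitude: 233.26, 104.84.
Field: 233.26/20 → 11 → L, 104.84/10 → 10 → K; chars LK.
Square: 13.26/2 → 6, 4.84/1 → 4; chars 64.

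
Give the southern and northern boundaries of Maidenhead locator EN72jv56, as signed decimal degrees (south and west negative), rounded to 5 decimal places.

Field E=4, N=13: +4·20° lon, +13·10° lat → SW at lon -100°, lat 40°.
Square 7, 2: +7·2° lon, +2·1° lat → SW at lon -86°, lat 42°.
Subsquare j=9, v=21: +9·0.0833333° lon, +21·0.0416667° lat → SW at lon -85.25°, lat 42.875°.
Extended square 5, 6: +5·0.00833333° lon, +6·0.00416667° lat → SW at lon -85.2083°, lat 42.9°.
Cell spans 0.00833333° lon × 0.00416667° lat.
south 42.90000, north 42.90417.

42.90000, 42.90417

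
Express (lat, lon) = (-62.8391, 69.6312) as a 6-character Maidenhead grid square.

MC47td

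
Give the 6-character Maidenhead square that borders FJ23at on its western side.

FJ13xt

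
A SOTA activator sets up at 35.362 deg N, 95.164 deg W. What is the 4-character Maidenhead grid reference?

EM25

Shift to the Maidenhead origin (180°W, 90°S): lon 84.84, lat 125.36.
Field: 84.84/20 → 4 → E, 125.36/10 → 12 → M; chars EM.
Square: 4.84/2 → 2, 5.36/1 → 5; chars 25.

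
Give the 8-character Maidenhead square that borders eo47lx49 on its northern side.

EO48la40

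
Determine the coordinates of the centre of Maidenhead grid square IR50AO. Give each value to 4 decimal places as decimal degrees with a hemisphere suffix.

80.6042° N, 9.9583° W

Field I=8, R=17: +8·20° lon, +17·10° lat → SW at lon -20°, lat 80°.
Square 5, 0: +5·2° lon, +0·1° lat → SW at lon -10°, lat 80°.
Subsquare a=0, o=14: +0·0.0833333° lon, +14·0.0416667° lat → SW at lon -10°, lat 80.5833°.
Cell spans 0.0833333° lon × 0.0416667° lat. Centre is SW corner plus half of each.
latitude 80.6042° N, longitude 9.9583° W.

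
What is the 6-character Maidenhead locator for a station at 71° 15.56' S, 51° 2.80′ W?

GB48lr

Offset from 180°W / 90°S: lon 128.9533°, lat 18.7407°.
Field: lon ⌊128.9533/20⌋ = 6 → G; lat ⌊18.7407/10⌋ = 1 → B.
Square: lon ⌊8.9533/2⌋ = 4; lat ⌊8.7407/1⌋ = 8.
Subsquare: lon ⌊0.9533/0.0833333⌋ = 11 → l; lat ⌊0.7407/0.0416667⌋ = 17 → r.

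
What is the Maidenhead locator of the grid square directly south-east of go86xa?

GO95ax

Longitude subsquare x = 23; +1 → 24, wraps to 0 = a, carry into square.
Longitude square 8; +1 → 9.
Latitude subsquare a = 0; −1 → -1, wraps to 23 = x, carry into square.
Latitude square 6; −1 → 5.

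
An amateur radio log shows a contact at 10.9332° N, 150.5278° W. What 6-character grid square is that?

Shift to the Maidenhead origin (180°W, 90°S): lon 29.4722, lat 100.9332.
Field: 29.4722/20 → 1 → B, 100.9332/10 → 10 → K; chars BK.
Square: 9.4722/2 → 4, 0.9332/1 → 0; chars 40.
Subsquare: 1.4722/0.0833333 → 17 → r, 0.9332/0.0416667 → 22 → w; chars rw.

BK40rw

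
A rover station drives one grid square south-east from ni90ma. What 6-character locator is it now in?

Longitude subsquare m = 12; +1 → 13 = n.
Latitude subsquare a = 0; −1 → -1, wraps to 23 = x, carry into square.
Latitude square 0; −1 → -1, wraps to 9, carry into field.
Latitude field I = 8; −1 → 7 = H.

NH99nx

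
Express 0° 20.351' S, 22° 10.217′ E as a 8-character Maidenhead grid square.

KI19cp08

Add 180° to longitude and 90° to latitude: 202.17028, 89.66082.
Field: 202.17028/20 → 10 → K, 89.66082/10 → 8 → I; chars KI.
Square: 2.17028/2 → 1, 9.66082/1 → 9; chars 19.
Subsquare: 0.17028/0.0833333 → 2 → c, 0.66082/0.0416667 → 15 → p; chars cp.
Extended square: 0.00362/0.00833333 → 0, 0.03582/0.00416667 → 8; chars 08.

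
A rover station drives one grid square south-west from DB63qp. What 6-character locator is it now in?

DB63po

Longitude subsquare q = 16; −1 → 15 = p.
Latitude subsquare p = 15; −1 → 14 = o.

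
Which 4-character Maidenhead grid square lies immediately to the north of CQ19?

Latitude square 9; +1 → 10, wraps to 0, carry into field.
Latitude field Q = 16; +1 → 17 = R.
The longitude characters are unchanged.

CR10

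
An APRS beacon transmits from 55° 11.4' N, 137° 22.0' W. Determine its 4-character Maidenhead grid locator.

Shift to the Maidenhead origin (180°W, 90°S): lon 42.63, lat 145.19.
Field: 42.63/20 → 2 → C, 145.19/10 → 14 → O; chars CO.
Square: 2.63/2 → 1, 5.19/1 → 5; chars 15.

CO15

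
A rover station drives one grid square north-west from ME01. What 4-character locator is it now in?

LE92

Longitude square 0; −1 → -1, wraps to 9, carry into field.
Longitude field M = 12; −1 → 11 = L.
Latitude square 1; +1 → 2.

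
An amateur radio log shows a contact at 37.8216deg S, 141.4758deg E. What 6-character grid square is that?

Shift to the Maidenhead origin (180°W, 90°S): lon 321.4758, lat 52.1784.
Field: lon ⌊321.4758/20⌋ = 16 → Q; lat ⌊52.1784/10⌋ = 5 → F.
Square: lon ⌊1.4758/2⌋ = 0; lat ⌊2.1784/1⌋ = 2.
Subsquare: lon ⌊1.4758/0.0833333⌋ = 17 → r; lat ⌊0.1784/0.0416667⌋ = 4 → e.

QF02re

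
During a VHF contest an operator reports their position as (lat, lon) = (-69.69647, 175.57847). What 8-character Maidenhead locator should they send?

RC70sh92

Shift to the Maidenhead origin (180°W, 90°S): lon 355.57847, lat 20.30353.
Field: lon ⌊355.57847/20⌋ = 17 → R; lat ⌊20.30353/10⌋ = 2 → C.
Square: lon ⌊15.57847/2⌋ = 7; lat ⌊0.30353/1⌋ = 0.
Subsquare: lon ⌊1.57847/0.0833333⌋ = 18 → s; lat ⌊0.30353/0.0416667⌋ = 7 → h.
Extended square: lon ⌊0.07847/0.00833333⌋ = 9; lat ⌊0.01186/0.00416667⌋ = 2.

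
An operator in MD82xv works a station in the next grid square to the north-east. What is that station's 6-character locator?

Longitude subsquare x = 23; +1 → 24, wraps to 0 = a, carry into square.
Longitude square 8; +1 → 9.
Latitude subsquare v = 21; +1 → 22 = w.

MD92aw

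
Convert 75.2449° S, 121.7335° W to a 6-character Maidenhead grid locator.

CB94ds

Offset from 180°W / 90°S: lon 58.2665°, lat 14.7551°.
Field (20°×10°, letters A–R): lon ⌊58.2665/20⌋ = 2 → C; lat ⌊14.7551/10⌋ = 1 → B.
Square (2°×1°, digits 0–9): lon ⌊18.2665/2⌋ = 9; lat ⌊4.7551/1⌋ = 4.
Subsquare (5′×2.5′, letters a–x): lon ⌊0.2665/0.0833333⌋ = 3 → d; lat ⌊0.7551/0.0416667⌋ = 18 → s.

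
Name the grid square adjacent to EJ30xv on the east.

Longitude subsquare x = 23; +1 → 24, wraps to 0 = a, carry into square.
Longitude square 3; +1 → 4.
The latitude characters are unchanged.

EJ40av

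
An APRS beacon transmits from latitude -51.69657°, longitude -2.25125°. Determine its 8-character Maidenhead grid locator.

Add 180° to longitude and 90° to latitude: 177.74875, 38.30343.
Field: lon ⌊177.74875/20⌋ = 8 → I; lat ⌊38.30343/10⌋ = 3 → D.
Square: lon ⌊17.74875/2⌋ = 8; lat ⌊8.30343/1⌋ = 8.
Subsquare: lon ⌊1.74875/0.0833333⌋ = 20 → u; lat ⌊0.30343/0.0416667⌋ = 7 → h.
Extended square: lon ⌊0.08208/0.00833333⌋ = 9; lat ⌊0.01176/0.00416667⌋ = 2.

ID88uh92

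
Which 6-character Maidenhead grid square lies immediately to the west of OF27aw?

Longitude subsquare a = 0; −1 → -1, wraps to 23 = x, carry into square.
Longitude square 2; −1 → 1.
The latitude characters are unchanged.

OF17xw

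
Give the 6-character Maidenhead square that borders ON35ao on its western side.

ON25xo

Longitude subsquare a = 0; −1 → -1, wraps to 23 = x, carry into square.
Longitude square 3; −1 → 2.
The latitude characters are unchanged.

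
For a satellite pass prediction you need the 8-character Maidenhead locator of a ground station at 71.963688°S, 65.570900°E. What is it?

MB28sa88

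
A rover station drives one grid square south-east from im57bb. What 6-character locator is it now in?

Longitude subsquare b = 1; +1 → 2 = c.
Latitude subsquare b = 1; −1 → 0 = a.

IM57ca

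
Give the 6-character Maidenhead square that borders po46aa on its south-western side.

Longitude subsquare a = 0; −1 → -1, wraps to 23 = x, carry into square.
Longitude square 4; −1 → 3.
Latitude subsquare a = 0; −1 → -1, wraps to 23 = x, carry into square.
Latitude square 6; −1 → 5.

PO35xx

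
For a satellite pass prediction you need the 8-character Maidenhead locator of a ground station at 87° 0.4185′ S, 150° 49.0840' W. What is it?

BA42ox18

Shift to the Maidenhead origin (180°W, 90°S): lon 29.18193, lat 2.99303.
Field: 29.18193/20 → 1 → B, 2.99303/10 → 0 → A; chars BA.
Square: 9.18193/2 → 4, 2.99303/1 → 2; chars 42.
Subsquare: 1.18193/0.0833333 → 14 → o, 0.99303/0.0416667 → 23 → x; chars ox.
Extended square: 0.01527/0.00833333 → 1, 0.03469/0.00416667 → 8; chars 18.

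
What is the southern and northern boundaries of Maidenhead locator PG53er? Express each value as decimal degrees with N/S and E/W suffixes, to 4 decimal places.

26.2917° S, 26.2500° S

Field P=15, G=6: +15·20° lon, +6·10° lat → SW at lon 120°, lat -30°.
Square 5, 3: +5·2° lon, +3·1° lat → SW at lon 130°, lat -27°.
Subsquare e=4, r=17: +4·0.0833333° lon, +17·0.0416667° lat → SW at lon 130.333°, lat -26.2917°.
Cell spans 0.0833333° lon × 0.0416667° lat.
south 26.2917° S, north 26.2500° S.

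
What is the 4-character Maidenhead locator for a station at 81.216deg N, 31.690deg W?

HR41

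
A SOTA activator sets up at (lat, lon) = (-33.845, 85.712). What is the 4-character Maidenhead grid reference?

NF26

Offset from 180°W / 90°S: lon 265.71°, lat 56.16°.
Field: lon ⌊265.71/20⌋ = 13 → N; lat ⌊56.16/10⌋ = 5 → F.
Square: lon ⌊5.71/2⌋ = 2; lat ⌊6.16/1⌋ = 6.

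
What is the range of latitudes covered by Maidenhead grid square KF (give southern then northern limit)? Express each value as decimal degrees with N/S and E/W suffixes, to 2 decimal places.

40.00° S, 30.00° S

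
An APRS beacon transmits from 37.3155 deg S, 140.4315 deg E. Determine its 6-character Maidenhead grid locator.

QF02fq

Shift to the Maidenhead origin (180°W, 90°S): lon 320.4315, lat 52.6845.
Field: lon ⌊320.4315/20⌋ = 16 → Q; lat ⌊52.6845/10⌋ = 5 → F.
Square: lon ⌊0.4315/2⌋ = 0; lat ⌊2.6845/1⌋ = 2.
Subsquare: lon ⌊0.4315/0.0833333⌋ = 5 → f; lat ⌊0.6845/0.0416667⌋ = 16 → q.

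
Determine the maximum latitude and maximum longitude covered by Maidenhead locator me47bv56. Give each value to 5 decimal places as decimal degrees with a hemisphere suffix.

42.09583° S, 68.13333° E

Field M=12, E=4: +12·20° lon, +4·10° lat → SW at lon 60°, lat -50°.
Square 4, 7: +4·2° lon, +7·1° lat → SW at lon 68°, lat -43°.
Subsquare b=1, v=21: +1·0.0833333° lon, +21·0.0416667° lat → SW at lon 68.0833°, lat -42.125°.
Extended square 5, 6: +5·0.00833333° lon, +6·0.00416667° lat → SW at lon 68.125°, lat -42.1°.
Cell spans 0.00833333° lon × 0.00416667° lat. NE corner is SW corner plus one full cell.
latitude 42.09583° S, longitude 68.13333° E.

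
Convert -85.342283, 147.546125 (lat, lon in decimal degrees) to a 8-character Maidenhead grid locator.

QA34sp57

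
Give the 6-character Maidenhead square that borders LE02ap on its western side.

KE92xp

Longitude subsquare a = 0; −1 → -1, wraps to 23 = x, carry into square.
Longitude square 0; −1 → -1, wraps to 9, carry into field.
Longitude field L = 11; −1 → 10 = K.
The latitude characters are unchanged.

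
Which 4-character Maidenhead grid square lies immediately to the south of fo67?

FO66

Latitude square 7; −1 → 6.
The longitude characters are unchanged.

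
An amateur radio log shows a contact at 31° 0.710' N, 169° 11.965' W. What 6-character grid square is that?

Add 180° to longitude and 90° to latitude: 10.8006, 121.0118.
Field: 10.8006/20 → 0 → A, 121.0118/10 → 12 → M; chars AM.
Square: 10.8006/2 → 5, 1.0118/1 → 1; chars 51.
Subsquare: 0.8006/0.0833333 → 9 → j, 0.0118/0.0416667 → 0 → a; chars ja.

AM51ja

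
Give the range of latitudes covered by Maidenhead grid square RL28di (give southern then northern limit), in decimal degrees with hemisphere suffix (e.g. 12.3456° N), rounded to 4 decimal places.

28.3333° N, 28.3750° N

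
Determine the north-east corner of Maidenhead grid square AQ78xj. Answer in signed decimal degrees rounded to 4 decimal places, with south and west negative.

Field A=0, Q=16: +0·20° lon, +16·10° lat → SW at lon -180°, lat 70°.
Square 7, 8: +7·2° lon, +8·1° lat → SW at lon -166°, lat 78°.
Subsquare x=23, j=9: +23·0.0833333° lon, +9·0.0416667° lat → SW at lon -164.083°, lat 78.375°.
Cell spans 0.0833333° lon × 0.0416667° lat. NE corner is SW corner plus one full cell.
latitude 78.4167, longitude -164.0000.

78.4167, -164.0000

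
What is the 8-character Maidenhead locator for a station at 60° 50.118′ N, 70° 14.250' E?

Offset from 180°W / 90°S: lon 250.23750°, lat 150.83530°.
Field: lon ⌊250.23750/20⌋ = 12 → M; lat ⌊150.83530/10⌋ = 15 → P.
Square: lon ⌊10.23750/2⌋ = 5; lat ⌊0.83530/1⌋ = 0.
Subsquare: lon ⌊0.23750/0.0833333⌋ = 2 → c; lat ⌊0.83530/0.0416667⌋ = 20 → u.
Extended square: lon ⌊0.07083/0.00833333⌋ = 8; lat ⌊0.00197/0.00416667⌋ = 0.

MP50cu80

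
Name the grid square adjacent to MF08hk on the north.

Latitude subsquare k = 10; +1 → 11 = l.
The longitude characters are unchanged.

MF08hl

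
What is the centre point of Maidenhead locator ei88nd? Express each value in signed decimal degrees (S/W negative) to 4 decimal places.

-1.8542, -82.8750

Field E=4, I=8: +4·20° lon, +8·10° lat → SW at lon -100°, lat -10°.
Square 8, 8: +8·2° lon, +8·1° lat → SW at lon -84°, lat -2°.
Subsquare n=13, d=3: +13·0.0833333° lon, +3·0.0416667° lat → SW at lon -82.9167°, lat -1.875°.
Cell spans 0.0833333° lon × 0.0416667° lat. Centre is SW corner plus half of each.
latitude -1.8542, longitude -82.8750.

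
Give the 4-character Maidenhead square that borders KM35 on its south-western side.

KM24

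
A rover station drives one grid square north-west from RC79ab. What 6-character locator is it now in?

Longitude subsquare a = 0; −1 → -1, wraps to 23 = x, carry into square.
Longitude square 7; −1 → 6.
Latitude subsquare b = 1; +1 → 2 = c.

RC69xc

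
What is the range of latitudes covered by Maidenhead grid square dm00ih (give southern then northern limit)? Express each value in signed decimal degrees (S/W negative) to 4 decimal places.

30.2917, 30.3333

Field D=3, M=12: +3·20° lon, +12·10° lat → SW at lon -120°, lat 30°.
Square 0, 0: +0·2° lon, +0·1° lat → SW at lon -120°, lat 30°.
Subsquare i=8, h=7: +8·0.0833333° lon, +7·0.0416667° lat → SW at lon -119.333°, lat 30.2917°.
Cell spans 0.0833333° lon × 0.0416667° lat.
south 30.2917, north 30.3333.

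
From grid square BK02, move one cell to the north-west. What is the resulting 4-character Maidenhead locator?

Longitude square 0; −1 → -1, wraps to 9, carry into field.
Longitude field B = 1; −1 → 0 = A.
Latitude square 2; +1 → 3.

AK93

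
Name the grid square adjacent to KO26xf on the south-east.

Longitude subsquare x = 23; +1 → 24, wraps to 0 = a, carry into square.
Longitude square 2; +1 → 3.
Latitude subsquare f = 5; −1 → 4 = e.

KO36ae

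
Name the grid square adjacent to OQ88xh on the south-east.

OQ98ag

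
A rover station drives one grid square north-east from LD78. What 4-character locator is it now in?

Longitude square 7; +1 → 8.
Latitude square 8; +1 → 9.

LD89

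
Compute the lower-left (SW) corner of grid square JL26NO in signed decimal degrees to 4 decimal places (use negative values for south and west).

26.5833, 5.0833

Field J=9, L=11: +9·20° lon, +11·10° lat → SW at lon 0°, lat 20°.
Square 2, 6: +2·2° lon, +6·1° lat → SW at lon 4°, lat 26°.
Subsquare n=13, o=14: +13·0.0833333° lon, +14·0.0416667° lat → SW at lon 5.08333°, lat 26.5833°.
latitude 26.5833, longitude 5.0833.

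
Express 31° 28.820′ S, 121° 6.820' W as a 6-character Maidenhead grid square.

Offset from 180°W / 90°S: lon 58.8863°, lat 58.5197°.
Field: 58.8863/20 → 2 → C, 58.5197/10 → 5 → F; chars CF.
Square: 18.8863/2 → 9, 8.5197/1 → 8; chars 98.
Subsquare: 0.8863/0.0833333 → 10 → k, 0.5197/0.0416667 → 12 → m; chars km.

CF98km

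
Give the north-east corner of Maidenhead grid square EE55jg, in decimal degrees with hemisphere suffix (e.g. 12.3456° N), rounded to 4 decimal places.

44.7083° S, 89.1667° W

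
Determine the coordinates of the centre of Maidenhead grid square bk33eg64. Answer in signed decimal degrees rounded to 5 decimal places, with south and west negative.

Field B=1, K=10: +1·20° lon, +10·10° lat → SW at lon -160°, lat 10°.
Square 3, 3: +3·2° lon, +3·1° lat → SW at lon -154°, lat 13°.
Subsquare e=4, g=6: +4·0.0833333° lon, +6·0.0416667° lat → SW at lon -153.667°, lat 13.25°.
Extended square 6, 4: +6·0.00833333° lon, +4·0.00416667° lat → SW at lon -153.617°, lat 13.2667°.
Cell spans 0.00833333° lon × 0.00416667° lat. Centre is SW corner plus half of each.
latitude 13.26875, longitude -153.61250.

13.26875, -153.61250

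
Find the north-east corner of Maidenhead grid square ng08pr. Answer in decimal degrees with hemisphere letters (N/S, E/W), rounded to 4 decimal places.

Field N=13, G=6: +13·20° lon, +6·10° lat → SW at lon 80°, lat -30°.
Square 0, 8: +0·2° lon, +8·1° lat → SW at lon 80°, lat -22°.
Subsquare p=15, r=17: +15·0.0833333° lon, +17·0.0416667° lat → SW at lon 81.25°, lat -21.2917°.
Cell spans 0.0833333° lon × 0.0416667° lat. NE corner is SW corner plus one full cell.
latitude 21.2500° S, longitude 81.3333° E.

21.2500° S, 81.3333° E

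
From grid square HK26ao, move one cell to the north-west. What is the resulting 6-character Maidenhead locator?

HK16xp

Longitude subsquare a = 0; −1 → -1, wraps to 23 = x, carry into square.
Longitude square 2; −1 → 1.
Latitude subsquare o = 14; +1 → 15 = p.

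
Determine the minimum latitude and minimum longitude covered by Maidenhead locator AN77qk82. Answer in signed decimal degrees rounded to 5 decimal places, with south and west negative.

Field A=0, N=13: +0·20° lon, +13·10° lat → SW at lon -180°, lat 40°.
Square 7, 7: +7·2° lon, +7·1° lat → SW at lon -166°, lat 47°.
Subsquare q=16, k=10: +16·0.0833333° lon, +10·0.0416667° lat → SW at lon -164.667°, lat 47.4167°.
Extended square 8, 2: +8·0.00833333° lon, +2·0.00416667° lat → SW at lon -164.6°, lat 47.425°.
latitude 47.42500, longitude -164.60000.

47.42500, -164.60000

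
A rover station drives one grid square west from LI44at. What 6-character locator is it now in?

LI34xt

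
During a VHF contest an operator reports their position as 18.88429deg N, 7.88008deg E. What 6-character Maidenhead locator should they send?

JK38wv

Shift to the Maidenhead origin (180°W, 90°S): lon 187.8801, lat 108.8843.
Field (20°×10°, letters A–R): 187.8801/20 → 9 → J, 108.8843/10 → 10 → K; chars JK.
Square (2°×1°, digits 0–9): 7.8801/2 → 3, 8.8843/1 → 8; chars 38.
Subsquare (5′×2.5′, letters a–x): 1.8801/0.0833333 → 22 → w, 0.8843/0.0416667 → 21 → v; chars wv.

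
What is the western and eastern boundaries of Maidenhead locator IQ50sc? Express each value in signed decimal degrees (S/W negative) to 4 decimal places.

-8.5000, -8.4167

Field I=8, Q=16: +8·20° lon, +16·10° lat → SW at lon -20°, lat 70°.
Square 5, 0: +5·2° lon, +0·1° lat → SW at lon -10°, lat 70°.
Subsquare s=18, c=2: +18·0.0833333° lon, +2·0.0416667° lat → SW at lon -8.5°, lat 70.0833°.
Cell spans 0.0833333° lon × 0.0416667° lat.
west -8.5000, east -8.4167.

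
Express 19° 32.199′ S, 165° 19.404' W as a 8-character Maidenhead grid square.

AH70il11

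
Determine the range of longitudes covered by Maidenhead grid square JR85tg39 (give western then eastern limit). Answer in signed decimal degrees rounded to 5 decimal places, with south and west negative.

Field J=9, R=17: +9·20° lon, +17·10° lat → SW at lon 0°, lat 80°.
Square 8, 5: +8·2° lon, +5·1° lat → SW at lon 16°, lat 85°.
Subsquare t=19, g=6: +19·0.0833333° lon, +6·0.0416667° lat → SW at lon 17.5833°, lat 85.25°.
Extended square 3, 9: +3·0.00833333° lon, +9·0.00416667° lat → SW at lon 17.6083°, lat 85.2875°.
Cell spans 0.00833333° lon × 0.00416667° lat.
west 17.60833, east 17.61667.

17.60833, 17.61667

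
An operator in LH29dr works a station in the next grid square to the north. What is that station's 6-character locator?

LH29ds

Latitude subsquare r = 17; +1 → 18 = s.
The longitude characters are unchanged.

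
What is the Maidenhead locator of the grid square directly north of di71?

Latitude square 1; +1 → 2.
The longitude characters are unchanged.

DI72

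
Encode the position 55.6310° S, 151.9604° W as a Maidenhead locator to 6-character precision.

BD44ai

Offset from 180°W / 90°S: lon 28.0396°, lat 34.3690°.
Field: 28.0396/20 → 1 → B, 34.3690/10 → 3 → D; chars BD.
Square: 8.0396/2 → 4, 4.3690/1 → 4; chars 44.
Subsquare: 0.0396/0.0833333 → 0 → a, 0.3690/0.0416667 → 8 → i; chars ai.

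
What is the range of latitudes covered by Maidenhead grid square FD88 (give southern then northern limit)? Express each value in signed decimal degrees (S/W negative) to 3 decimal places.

-52.000, -51.000

Field F=5, D=3: +5·20° lon, +3·10° lat → SW at lon -80°, lat -60°.
Square 8, 8: +8·2° lon, +8·1° lat → SW at lon -64°, lat -52°.
Cell spans 2° lon × 1° lat.
south -52.000, north -51.000.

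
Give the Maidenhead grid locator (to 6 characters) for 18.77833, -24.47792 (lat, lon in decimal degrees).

HK78ss

Add 180° to longitude and 90° to latitude: 155.5221, 108.7783.
Field: 155.5221/20 → 7 → H, 108.7783/10 → 10 → K; chars HK.
Square: 15.5221/2 → 7, 8.7783/1 → 8; chars 78.
Subsquare: 1.5221/0.0833333 → 18 → s, 0.7783/0.0416667 → 18 → s; chars ss.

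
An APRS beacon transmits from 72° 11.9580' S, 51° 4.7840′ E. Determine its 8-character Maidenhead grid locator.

Add 180° to longitude and 90° to latitude: 231.07973, 17.80070.
Field (20°×10°, letters A–R): lon ⌊231.07973/20⌋ = 11 → L; lat ⌊17.80070/10⌋ = 1 → B.
Square (2°×1°, digits 0–9): lon ⌊11.07973/2⌋ = 5; lat ⌊7.80070/1⌋ = 7.
Subsquare (5′×2.5′, letters a–x): lon ⌊1.07973/0.0833333⌋ = 12 → m; lat ⌊0.80070/0.0416667⌋ = 19 → t.
Extended square (30″×15″, digits 0–9): lon ⌊0.07973/0.00833333⌋ = 9; lat ⌊0.00903/0.00416667⌋ = 2.

LB57mt92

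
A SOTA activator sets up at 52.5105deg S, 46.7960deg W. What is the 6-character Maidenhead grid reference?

GD67ol

Shift to the Maidenhead origin (180°W, 90°S): lon 133.2040, lat 37.4895.
Field (20°×10°, letters A–R): 133.2040/20 → 6 → G, 37.4895/10 → 3 → D; chars GD.
Square (2°×1°, digits 0–9): 13.2040/2 → 6, 7.4895/1 → 7; chars 67.
Subsquare (5′×2.5′, letters a–x): 1.2040/0.0833333 → 14 → o, 0.4895/0.0416667 → 11 → l; chars ol.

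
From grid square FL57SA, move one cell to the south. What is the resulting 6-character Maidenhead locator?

FL56sx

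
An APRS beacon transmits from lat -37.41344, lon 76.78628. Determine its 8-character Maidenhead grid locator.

MF82jo40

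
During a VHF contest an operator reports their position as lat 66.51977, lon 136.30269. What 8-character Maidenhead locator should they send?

Shift to the Maidenhead origin (180°W, 90°S): lon 316.30269, lat 156.51977.
Field: 316.30269/20 → 15 → P, 156.51977/10 → 15 → P; chars PP.
Square: 16.30269/2 → 8, 6.51977/1 → 6; chars 86.
Subsquare: 0.30269/0.0833333 → 3 → d, 0.51977/0.0416667 → 12 → m; chars dm.
Extended square: 0.05269/0.00833333 → 6, 0.01977/0.00416667 → 4; chars 64.

PP86dm64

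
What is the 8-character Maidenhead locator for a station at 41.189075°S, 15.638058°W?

Offset from 180°W / 90°S: lon 164.36194°, lat 48.81092°.
Field: 164.36194/20 → 8 → I, 48.81092/10 → 4 → E; chars IE.
Square: 4.36194/2 → 2, 8.81092/1 → 8; chars 28.
Subsquare: 0.36194/0.0833333 → 4 → e, 0.81092/0.0416667 → 19 → t; chars et.
Extended square: 0.02861/0.00833333 → 3, 0.01926/0.00416667 → 4; chars 34.

IE28et34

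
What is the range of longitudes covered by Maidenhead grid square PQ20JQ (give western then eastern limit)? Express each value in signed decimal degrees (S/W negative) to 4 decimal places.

124.7500, 124.8333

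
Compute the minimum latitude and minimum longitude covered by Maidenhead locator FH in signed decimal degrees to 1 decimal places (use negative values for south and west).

Field F=5, H=7: +5·20° lon, +7·10° lat → SW at lon -80°, lat -20°.
latitude -20.0, longitude -80.0.

-20.0, -80.0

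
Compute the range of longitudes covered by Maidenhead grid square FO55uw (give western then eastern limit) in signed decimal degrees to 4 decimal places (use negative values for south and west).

-68.3333, -68.2500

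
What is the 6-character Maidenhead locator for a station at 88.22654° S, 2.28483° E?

JA11ds

Offset from 180°W / 90°S: lon 182.2848°, lat 1.7735°.
Field (20°×10°, letters A–R): lon ⌊182.2848/20⌋ = 9 → J; lat ⌊1.7735/10⌋ = 0 → A.
Square (2°×1°, digits 0–9): lon ⌊2.2848/2⌋ = 1; lat ⌊1.7735/1⌋ = 1.
Subsquare (5′×2.5′, letters a–x): lon ⌊0.2848/0.0833333⌋ = 3 → d; lat ⌊0.7735/0.0416667⌋ = 18 → s.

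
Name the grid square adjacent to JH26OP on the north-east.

JH26pq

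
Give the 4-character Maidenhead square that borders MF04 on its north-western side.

LF95

Longitude square 0; −1 → -1, wraps to 9, carry into field.
Longitude field M = 12; −1 → 11 = L.
Latitude square 4; +1 → 5.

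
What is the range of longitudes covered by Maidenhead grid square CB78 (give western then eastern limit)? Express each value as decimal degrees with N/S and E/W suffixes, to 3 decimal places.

Field C=2, B=1: +2·20° lon, +1·10° lat → SW at lon -140°, lat -80°.
Square 7, 8: +7·2° lon, +8·1° lat → SW at lon -126°, lat -72°.
Cell spans 2° lon × 1° lat.
west 126.000° W, east 124.000° W.

126.000° W, 124.000° W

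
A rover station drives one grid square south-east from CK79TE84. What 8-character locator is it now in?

Longitude extended square 8; +1 → 9.
Latitude extended square 4; −1 → 3.

CK79te93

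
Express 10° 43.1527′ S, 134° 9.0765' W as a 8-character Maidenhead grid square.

CH29wg17

Shift to the Maidenhead origin (180°W, 90°S): lon 45.84873, lat 79.28079.
Field: 45.84873/20 → 2 → C, 79.28079/10 → 7 → H; chars CH.
Square: 5.84873/2 → 2, 9.28079/1 → 9; chars 29.
Subsquare: 1.84873/0.0833333 → 22 → w, 0.28079/0.0416667 → 6 → g; chars wg.
Extended square: 0.01539/0.00833333 → 1, 0.03079/0.00416667 → 7; chars 17.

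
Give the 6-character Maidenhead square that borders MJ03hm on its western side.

Longitude subsquare h = 7; −1 → 6 = g.
The latitude characters are unchanged.

MJ03gm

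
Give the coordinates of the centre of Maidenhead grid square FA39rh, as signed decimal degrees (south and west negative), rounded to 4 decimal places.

-80.6875, -72.5417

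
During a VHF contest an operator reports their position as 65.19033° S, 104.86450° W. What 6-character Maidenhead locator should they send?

DC74nt

Offset from 180°W / 90°S: lon 75.1355°, lat 24.8097°.
Field: lon ⌊75.1355/20⌋ = 3 → D; lat ⌊24.8097/10⌋ = 2 → C.
Square: lon ⌊15.1355/2⌋ = 7; lat ⌊4.8097/1⌋ = 4.
Subsquare: lon ⌊1.1355/0.0833333⌋ = 13 → n; lat ⌊0.8097/0.0416667⌋ = 19 → t.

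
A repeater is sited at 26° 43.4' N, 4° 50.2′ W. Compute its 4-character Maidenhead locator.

Shift to the Maidenhead origin (180°W, 90°S): lon 175.16, lat 116.72.
Field (20°×10°, letters A–R): 175.16/20 → 8 → I, 116.72/10 → 11 → L; chars IL.
Square (2°×1°, digits 0–9): 15.16/2 → 7, 6.72/1 → 6; chars 76.

IL76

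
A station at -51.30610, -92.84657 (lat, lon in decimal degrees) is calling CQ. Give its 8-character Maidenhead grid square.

ED38nq86

Add 180° to longitude and 90° to latitude: 87.15343, 38.69390.
Field: lon ⌊87.15343/20⌋ = 4 → E; lat ⌊38.69390/10⌋ = 3 → D.
Square: lon ⌊7.15343/2⌋ = 3; lat ⌊8.69390/1⌋ = 8.
Subsquare: lon ⌊1.15343/0.0833333⌋ = 13 → n; lat ⌊0.69390/0.0416667⌋ = 16 → q.
Extended square: lon ⌊0.07010/0.00833333⌋ = 8; lat ⌊0.02723/0.00416667⌋ = 6.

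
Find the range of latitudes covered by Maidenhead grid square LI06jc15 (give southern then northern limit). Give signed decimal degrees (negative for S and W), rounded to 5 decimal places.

-3.89583, -3.89167

Field L=11, I=8: +11·20° lon, +8·10° lat → SW at lon 40°, lat -10°.
Square 0, 6: +0·2° lon, +6·1° lat → SW at lon 40°, lat -4°.
Subsquare j=9, c=2: +9·0.0833333° lon, +2·0.0416667° lat → SW at lon 40.75°, lat -3.91667°.
Extended square 1, 5: +1·0.00833333° lon, +5·0.00416667° lat → SW at lon 40.7583°, lat -3.89583°.
Cell spans 0.00833333° lon × 0.00416667° lat.
south -3.89583, north -3.89167.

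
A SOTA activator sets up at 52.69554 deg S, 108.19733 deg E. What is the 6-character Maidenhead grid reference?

OD47ch

Add 180° to longitude and 90° to latitude: 288.1973, 37.3045.
Field: 288.1973/20 → 14 → O, 37.3045/10 → 3 → D; chars OD.
Square: 8.1973/2 → 4, 7.3045/1 → 7; chars 47.
Subsquare: 0.1973/0.0833333 → 2 → c, 0.3045/0.0416667 → 7 → h; chars ch.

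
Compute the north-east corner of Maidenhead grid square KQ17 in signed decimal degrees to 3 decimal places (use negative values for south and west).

78.000, 24.000

Field K=10, Q=16: +10·20° lon, +16·10° lat → SW at lon 20°, lat 70°.
Square 1, 7: +1·2° lon, +7·1° lat → SW at lon 22°, lat 77°.
Cell spans 2° lon × 1° lat. NE corner is SW corner plus one full cell.
latitude 78.000, longitude 24.000.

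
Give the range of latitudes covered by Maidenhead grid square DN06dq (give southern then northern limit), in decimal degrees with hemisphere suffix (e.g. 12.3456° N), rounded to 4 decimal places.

46.6667° N, 46.7083° N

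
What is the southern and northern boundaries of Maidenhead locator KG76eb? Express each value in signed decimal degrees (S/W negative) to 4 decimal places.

-23.9583, -23.9167

Field K=10, G=6: +10·20° lon, +6·10° lat → SW at lon 20°, lat -30°.
Square 7, 6: +7·2° lon, +6·1° lat → SW at lon 34°, lat -24°.
Subsquare e=4, b=1: +4·0.0833333° lon, +1·0.0416667° lat → SW at lon 34.3333°, lat -23.9583°.
Cell spans 0.0833333° lon × 0.0416667° lat.
south -23.9583, north -23.9167.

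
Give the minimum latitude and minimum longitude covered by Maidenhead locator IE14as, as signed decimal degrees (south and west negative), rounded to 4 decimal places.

Field I=8, E=4: +8·20° lon, +4·10° lat → SW at lon -20°, lat -50°.
Square 1, 4: +1·2° lon, +4·1° lat → SW at lon -18°, lat -46°.
Subsquare a=0, s=18: +0·0.0833333° lon, +18·0.0416667° lat → SW at lon -18°, lat -45.25°.
latitude -45.2500, longitude -18.0000.

-45.2500, -18.0000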